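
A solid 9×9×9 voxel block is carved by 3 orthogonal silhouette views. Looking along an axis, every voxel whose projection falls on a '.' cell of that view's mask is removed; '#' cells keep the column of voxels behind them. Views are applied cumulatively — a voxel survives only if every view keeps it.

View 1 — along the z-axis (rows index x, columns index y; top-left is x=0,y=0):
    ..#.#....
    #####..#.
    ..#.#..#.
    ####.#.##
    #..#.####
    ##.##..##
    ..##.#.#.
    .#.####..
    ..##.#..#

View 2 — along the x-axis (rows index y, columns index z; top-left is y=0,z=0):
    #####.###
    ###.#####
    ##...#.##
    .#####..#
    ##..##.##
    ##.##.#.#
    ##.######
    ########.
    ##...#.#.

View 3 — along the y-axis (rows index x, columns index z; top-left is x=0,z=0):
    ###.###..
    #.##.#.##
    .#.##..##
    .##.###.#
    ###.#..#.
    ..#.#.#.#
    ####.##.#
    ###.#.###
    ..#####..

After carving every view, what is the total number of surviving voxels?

start: 9×9×9 = 729 voxels
  1. axis=2 (XY plane), |mask|=43  ⇒  voxels=387
  2. axis=0 (YZ plane), |mask|=59  ⇒  voxels=276
  3. axis=1 (XZ plane), |mask|=51  ⇒  voxels=170

|visual hull| = 170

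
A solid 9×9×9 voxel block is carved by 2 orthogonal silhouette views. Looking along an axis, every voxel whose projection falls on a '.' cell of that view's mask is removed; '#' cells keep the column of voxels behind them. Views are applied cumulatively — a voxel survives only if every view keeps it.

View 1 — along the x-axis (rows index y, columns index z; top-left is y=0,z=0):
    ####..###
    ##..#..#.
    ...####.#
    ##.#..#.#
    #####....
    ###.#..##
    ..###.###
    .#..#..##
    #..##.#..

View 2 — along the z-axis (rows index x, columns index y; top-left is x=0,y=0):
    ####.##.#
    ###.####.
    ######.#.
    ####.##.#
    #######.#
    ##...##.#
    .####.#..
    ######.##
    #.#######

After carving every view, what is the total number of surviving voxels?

start: 9×9×9 = 729 voxels
V1 x: intersect with YZ mask (46 set) -- 414 left
V2 z: intersect with XY mask (62 set) -- 323 left

remaining voxels: 323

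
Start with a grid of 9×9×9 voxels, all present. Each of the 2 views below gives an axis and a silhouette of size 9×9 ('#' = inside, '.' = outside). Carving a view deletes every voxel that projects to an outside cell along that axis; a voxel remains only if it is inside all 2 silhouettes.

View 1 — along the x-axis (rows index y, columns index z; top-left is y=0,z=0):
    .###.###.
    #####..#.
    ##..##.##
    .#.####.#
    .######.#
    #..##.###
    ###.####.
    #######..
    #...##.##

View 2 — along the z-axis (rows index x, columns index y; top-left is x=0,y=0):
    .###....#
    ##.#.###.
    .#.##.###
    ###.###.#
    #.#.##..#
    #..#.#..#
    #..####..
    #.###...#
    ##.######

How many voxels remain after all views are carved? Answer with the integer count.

full grid |V| = 729
  1. axis=0 (YZ plane), |mask|=56  ⇒  voxels=504
  2. axis=2 (XY plane), |mask|=50  ⇒  voxels=307

307 voxels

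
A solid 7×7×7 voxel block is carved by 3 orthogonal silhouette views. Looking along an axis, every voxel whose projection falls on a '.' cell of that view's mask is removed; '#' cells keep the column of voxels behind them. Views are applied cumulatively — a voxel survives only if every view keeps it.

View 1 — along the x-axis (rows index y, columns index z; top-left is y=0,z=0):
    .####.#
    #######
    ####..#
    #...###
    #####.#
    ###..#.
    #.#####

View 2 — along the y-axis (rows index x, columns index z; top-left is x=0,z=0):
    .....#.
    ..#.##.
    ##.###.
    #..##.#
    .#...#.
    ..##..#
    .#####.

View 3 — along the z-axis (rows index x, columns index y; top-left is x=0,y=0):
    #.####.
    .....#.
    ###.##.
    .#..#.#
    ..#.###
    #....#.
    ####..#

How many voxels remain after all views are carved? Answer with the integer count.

61 voxels

initial block: 7^3 = 343
  1. axis=0 (YZ plane), |mask|=37  ⇒  voxels=259
  2. axis=1 (XZ plane), |mask|=23  ⇒  voxels=117
  3. axis=2 (XY plane), |mask|=25  ⇒  voxels=61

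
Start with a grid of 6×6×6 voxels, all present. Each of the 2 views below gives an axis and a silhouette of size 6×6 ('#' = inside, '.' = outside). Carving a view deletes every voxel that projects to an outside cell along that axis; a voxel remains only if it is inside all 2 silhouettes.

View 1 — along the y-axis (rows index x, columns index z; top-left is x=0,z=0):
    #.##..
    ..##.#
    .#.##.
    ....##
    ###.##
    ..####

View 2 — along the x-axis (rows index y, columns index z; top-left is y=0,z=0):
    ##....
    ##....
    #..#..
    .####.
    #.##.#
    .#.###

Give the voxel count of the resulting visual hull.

initial block: 6^3 = 216
  1. axis=1 (XZ plane), |mask|=20  ⇒  voxels=120
  2. axis=0 (YZ plane), |mask|=18  ⇒  voxels=56

voxel count = 56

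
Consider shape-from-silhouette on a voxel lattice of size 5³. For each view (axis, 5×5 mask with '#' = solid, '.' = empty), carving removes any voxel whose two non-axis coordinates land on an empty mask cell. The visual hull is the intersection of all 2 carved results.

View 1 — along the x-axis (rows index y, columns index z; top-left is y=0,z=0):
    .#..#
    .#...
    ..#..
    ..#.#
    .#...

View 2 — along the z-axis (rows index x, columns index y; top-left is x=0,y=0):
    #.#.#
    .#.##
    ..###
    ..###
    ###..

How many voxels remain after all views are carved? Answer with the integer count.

|visual hull| = 20

before carving: 125 voxels (5×5×5)
V1 x: intersect with YZ mask (7 set) -- 35 left
V2 z: intersect with XY mask (15 set) -- 20 left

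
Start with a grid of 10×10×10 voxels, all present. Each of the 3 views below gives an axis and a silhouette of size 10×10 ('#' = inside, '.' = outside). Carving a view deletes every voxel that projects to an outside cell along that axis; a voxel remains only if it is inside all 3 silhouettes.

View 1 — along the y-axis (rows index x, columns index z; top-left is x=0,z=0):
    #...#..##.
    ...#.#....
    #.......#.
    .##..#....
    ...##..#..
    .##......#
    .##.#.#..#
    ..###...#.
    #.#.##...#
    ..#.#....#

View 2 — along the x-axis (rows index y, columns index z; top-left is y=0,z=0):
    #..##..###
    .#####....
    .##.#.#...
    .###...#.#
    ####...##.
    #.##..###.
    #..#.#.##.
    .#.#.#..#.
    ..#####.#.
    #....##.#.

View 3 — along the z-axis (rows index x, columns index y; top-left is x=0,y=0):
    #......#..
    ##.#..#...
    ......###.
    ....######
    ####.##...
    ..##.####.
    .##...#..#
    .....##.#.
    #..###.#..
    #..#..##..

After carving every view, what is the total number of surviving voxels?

voxel count = 75

initial block: 10^3 = 1000
after view 1 [y-axis, 34 of 100 cells solid] → remaining = 340
after view 2 [x-axis, 51 of 100 cells solid] → remaining = 172
after view 3 [z-axis, 43 of 100 cells solid] → remaining = 75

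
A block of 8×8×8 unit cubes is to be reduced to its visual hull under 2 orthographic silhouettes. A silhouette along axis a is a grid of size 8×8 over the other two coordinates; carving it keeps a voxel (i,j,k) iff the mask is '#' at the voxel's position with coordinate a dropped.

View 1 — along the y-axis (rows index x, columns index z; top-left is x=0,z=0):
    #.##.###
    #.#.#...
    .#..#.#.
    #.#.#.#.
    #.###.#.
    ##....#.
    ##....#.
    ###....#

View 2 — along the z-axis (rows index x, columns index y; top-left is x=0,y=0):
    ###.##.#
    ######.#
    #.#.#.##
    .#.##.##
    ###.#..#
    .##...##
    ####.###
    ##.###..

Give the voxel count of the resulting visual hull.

170 voxels

full grid |V| = 512
V1 y: intersect with XZ mask (31 set) -- 248 left
V2 z: intersect with XY mask (44 set) -- 170 left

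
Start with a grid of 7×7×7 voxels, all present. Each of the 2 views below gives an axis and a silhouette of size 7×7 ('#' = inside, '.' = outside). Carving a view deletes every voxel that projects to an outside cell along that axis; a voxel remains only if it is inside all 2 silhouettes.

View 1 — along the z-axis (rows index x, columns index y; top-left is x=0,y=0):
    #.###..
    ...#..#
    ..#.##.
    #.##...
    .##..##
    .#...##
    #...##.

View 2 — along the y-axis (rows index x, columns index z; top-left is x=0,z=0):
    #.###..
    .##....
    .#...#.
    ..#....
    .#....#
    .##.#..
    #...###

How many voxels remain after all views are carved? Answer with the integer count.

initial block: 7^3 = 343
carve view 1 (along z, XY-mask fill 22/49): 154 voxels remain
carve view 2 (along y, XZ-mask fill 18/49): 58 voxels remain

58 voxels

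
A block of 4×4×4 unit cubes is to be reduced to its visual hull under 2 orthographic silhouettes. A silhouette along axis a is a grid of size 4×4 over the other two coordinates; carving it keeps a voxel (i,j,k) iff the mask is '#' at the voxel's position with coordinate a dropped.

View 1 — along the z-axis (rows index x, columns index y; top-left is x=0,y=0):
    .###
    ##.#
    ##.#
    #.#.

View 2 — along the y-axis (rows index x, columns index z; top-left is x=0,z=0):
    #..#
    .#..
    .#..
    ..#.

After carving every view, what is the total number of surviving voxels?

voxel count = 14

initial block: 4^3 = 64
[1] z-view keeps 11 columns → grid now 44
[2] y-view keeps 5 columns → grid now 14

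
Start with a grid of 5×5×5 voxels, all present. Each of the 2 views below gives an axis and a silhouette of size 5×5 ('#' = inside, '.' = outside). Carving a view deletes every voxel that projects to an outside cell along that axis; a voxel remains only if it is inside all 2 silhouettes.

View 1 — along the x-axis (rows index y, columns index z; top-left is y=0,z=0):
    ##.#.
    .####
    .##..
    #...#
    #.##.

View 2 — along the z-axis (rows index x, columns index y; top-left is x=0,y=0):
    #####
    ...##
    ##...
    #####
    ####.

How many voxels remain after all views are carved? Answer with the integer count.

|visual hull| = 51

initial block: 5^3 = 125
  1. axis=0 (YZ plane), |mask|=14  ⇒  voxels=70
  2. axis=2 (XY plane), |mask|=18  ⇒  voxels=51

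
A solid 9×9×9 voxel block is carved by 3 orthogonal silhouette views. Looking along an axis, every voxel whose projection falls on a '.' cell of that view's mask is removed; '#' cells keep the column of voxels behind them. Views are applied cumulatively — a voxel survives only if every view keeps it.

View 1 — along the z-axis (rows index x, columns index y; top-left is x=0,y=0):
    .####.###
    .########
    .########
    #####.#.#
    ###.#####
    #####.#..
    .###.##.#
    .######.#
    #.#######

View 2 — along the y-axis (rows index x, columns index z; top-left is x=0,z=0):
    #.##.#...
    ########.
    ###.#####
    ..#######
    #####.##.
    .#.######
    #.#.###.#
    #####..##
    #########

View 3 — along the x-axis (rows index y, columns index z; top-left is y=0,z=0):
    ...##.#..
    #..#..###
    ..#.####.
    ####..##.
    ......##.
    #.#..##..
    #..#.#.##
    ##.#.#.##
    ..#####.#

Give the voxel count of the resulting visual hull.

voxel count = 243

start: 9×9×9 = 729 voxels
step 1: project along z, AND mask (65/81) → |grid| = 585
step 2: project along y, AND mask (63/81) → |grid| = 460
step 3: project along x, AND mask (42/81) → |grid| = 243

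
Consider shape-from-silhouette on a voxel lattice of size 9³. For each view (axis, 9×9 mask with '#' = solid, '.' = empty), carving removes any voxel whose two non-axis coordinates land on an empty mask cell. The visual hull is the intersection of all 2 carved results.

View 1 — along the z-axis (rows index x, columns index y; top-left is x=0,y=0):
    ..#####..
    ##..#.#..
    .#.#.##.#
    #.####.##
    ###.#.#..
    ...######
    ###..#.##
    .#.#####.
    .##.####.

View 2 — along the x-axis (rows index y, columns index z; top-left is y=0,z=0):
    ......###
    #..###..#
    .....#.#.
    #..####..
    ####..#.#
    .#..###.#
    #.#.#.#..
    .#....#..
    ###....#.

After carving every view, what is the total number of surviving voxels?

208 voxels

before carving: 729 voxels (9×9×9)
carve view 1 (along z, XY-mask fill 50/81): 450 voxels remain
carve view 2 (along x, YZ-mask fill 36/81): 208 voxels remain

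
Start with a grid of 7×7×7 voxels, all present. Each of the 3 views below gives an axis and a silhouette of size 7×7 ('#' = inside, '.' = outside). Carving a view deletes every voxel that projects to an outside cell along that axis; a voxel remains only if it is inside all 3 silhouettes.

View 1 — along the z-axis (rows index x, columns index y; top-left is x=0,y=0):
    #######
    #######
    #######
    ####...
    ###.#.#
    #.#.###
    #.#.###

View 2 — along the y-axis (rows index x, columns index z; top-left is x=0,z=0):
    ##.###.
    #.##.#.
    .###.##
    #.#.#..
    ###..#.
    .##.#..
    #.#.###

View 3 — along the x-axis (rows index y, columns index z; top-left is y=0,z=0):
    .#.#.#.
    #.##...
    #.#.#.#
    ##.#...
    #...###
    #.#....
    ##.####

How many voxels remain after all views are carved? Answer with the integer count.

|visual hull| = 90

full grid |V| = 343
V1 z: intersect with XY mask (40 set) -- 280 left
V2 y: intersect with XZ mask (29 set) -- 170 left
V3 x: intersect with YZ mask (25 set) -- 90 left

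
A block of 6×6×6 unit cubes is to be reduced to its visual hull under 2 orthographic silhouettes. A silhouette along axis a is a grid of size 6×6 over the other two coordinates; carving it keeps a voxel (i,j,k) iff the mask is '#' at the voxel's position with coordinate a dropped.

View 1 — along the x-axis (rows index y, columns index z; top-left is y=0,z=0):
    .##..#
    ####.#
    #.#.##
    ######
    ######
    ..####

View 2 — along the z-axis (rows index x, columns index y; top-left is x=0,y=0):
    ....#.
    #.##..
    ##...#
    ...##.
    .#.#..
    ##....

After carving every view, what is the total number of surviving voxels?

initial block: 6^3 = 216
step 1: project along x, AND mask (28/36) → |grid| = 168
step 2: project along z, AND mask (13/36) → |grid| = 62

|visual hull| = 62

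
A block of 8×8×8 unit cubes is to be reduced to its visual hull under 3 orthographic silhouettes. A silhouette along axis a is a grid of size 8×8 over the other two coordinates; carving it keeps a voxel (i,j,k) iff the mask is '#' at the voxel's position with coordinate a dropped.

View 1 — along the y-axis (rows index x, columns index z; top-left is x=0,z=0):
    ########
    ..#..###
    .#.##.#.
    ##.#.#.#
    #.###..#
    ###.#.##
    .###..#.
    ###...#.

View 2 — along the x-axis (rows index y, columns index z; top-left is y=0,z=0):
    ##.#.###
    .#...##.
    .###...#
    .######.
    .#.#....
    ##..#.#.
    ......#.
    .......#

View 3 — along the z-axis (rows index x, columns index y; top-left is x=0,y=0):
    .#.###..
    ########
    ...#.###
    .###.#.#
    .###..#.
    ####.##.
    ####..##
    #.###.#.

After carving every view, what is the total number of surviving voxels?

before carving: 512 voxels (8×8×8)
after view 1 [y-axis, 40 of 64 cells solid] → remaining = 320
after view 2 [x-axis, 27 of 64 cells solid] → remaining = 140
after view 3 [z-axis, 42 of 64 cells solid] → remaining = 94

voxel count = 94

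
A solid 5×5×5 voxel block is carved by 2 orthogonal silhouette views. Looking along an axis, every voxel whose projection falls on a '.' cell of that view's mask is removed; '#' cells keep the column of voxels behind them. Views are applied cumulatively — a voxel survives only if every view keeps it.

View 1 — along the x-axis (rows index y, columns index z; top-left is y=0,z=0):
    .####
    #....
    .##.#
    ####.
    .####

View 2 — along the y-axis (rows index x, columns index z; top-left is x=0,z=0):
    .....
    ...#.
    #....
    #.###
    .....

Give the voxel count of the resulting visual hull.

17 voxels

before carving: 125 voxels (5×5×5)
after view 1 [x-axis, 16 of 25 cells solid] → remaining = 80
after view 2 [y-axis, 6 of 25 cells solid] → remaining = 17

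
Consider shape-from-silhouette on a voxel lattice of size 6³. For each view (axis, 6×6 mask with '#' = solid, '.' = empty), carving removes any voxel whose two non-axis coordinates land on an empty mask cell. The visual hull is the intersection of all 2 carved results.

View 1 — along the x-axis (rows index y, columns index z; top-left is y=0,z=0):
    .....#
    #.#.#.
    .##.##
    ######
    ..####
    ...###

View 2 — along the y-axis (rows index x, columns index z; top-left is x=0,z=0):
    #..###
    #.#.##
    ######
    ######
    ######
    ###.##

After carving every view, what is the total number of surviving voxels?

before carving: 216 voxels (6×6×6)
  1. axis=0 (YZ plane), |mask|=21  ⇒  voxels=126
  2. axis=1 (XZ plane), |mask|=31  ⇒  voxels=112

remaining voxels: 112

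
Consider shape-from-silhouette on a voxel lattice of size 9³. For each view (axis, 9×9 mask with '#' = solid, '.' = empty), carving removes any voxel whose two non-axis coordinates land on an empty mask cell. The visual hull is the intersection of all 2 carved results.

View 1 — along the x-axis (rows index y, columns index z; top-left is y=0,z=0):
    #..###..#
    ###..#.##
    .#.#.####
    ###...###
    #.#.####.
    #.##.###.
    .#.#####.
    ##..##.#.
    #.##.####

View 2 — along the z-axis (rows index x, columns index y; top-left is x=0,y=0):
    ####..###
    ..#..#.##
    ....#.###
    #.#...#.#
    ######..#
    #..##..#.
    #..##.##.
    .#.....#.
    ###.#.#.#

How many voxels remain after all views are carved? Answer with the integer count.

before carving: 729 voxels (9×9×9)
step 1: project along x, AND mask (53/81) → |grid| = 477
step 2: project along z, AND mask (43/81) → |grid| = 252

voxel count = 252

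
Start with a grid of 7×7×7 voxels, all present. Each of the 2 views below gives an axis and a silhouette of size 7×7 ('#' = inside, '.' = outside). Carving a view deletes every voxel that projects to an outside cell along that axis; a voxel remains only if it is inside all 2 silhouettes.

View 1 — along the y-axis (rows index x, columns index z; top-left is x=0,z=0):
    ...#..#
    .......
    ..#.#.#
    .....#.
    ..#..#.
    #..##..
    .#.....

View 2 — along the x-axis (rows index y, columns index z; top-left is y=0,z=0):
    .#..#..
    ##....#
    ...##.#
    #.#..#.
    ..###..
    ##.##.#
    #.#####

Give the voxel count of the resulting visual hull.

43 voxels

initial block: 7^3 = 343
carve view 1 (along y, XZ-mask fill 12/49): 84 voxels remain
carve view 2 (along x, YZ-mask fill 25/49): 43 voxels remain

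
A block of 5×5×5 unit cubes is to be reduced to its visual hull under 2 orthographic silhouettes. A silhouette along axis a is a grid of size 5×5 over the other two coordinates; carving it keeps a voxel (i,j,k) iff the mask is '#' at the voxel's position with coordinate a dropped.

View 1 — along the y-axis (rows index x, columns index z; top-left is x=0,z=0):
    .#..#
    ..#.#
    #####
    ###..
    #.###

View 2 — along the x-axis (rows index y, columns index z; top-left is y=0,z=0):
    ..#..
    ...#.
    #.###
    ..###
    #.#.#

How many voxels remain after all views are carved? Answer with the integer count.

remaining voxels: 40

initial block: 5^3 = 125
step 1: project along y, AND mask (16/25) → |grid| = 80
step 2: project along x, AND mask (12/25) → |grid| = 40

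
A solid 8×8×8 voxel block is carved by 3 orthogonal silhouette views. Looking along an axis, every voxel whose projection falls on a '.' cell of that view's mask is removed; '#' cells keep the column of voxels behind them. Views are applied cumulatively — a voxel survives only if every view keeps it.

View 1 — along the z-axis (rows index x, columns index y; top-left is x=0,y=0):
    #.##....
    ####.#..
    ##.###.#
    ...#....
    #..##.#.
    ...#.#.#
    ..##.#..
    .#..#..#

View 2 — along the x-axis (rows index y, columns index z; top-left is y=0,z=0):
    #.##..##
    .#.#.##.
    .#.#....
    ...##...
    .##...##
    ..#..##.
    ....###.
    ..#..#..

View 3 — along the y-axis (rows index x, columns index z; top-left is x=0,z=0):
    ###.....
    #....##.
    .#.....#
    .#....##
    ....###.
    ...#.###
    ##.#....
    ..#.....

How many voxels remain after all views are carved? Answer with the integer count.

before carving: 512 voxels (8×8×8)
after view 1 [z-axis, 28 of 64 cells solid] → remaining = 224
after view 2 [x-axis, 25 of 64 cells solid] → remaining = 85
after view 3 [y-axis, 22 of 64 cells solid] → remaining = 28

voxel count = 28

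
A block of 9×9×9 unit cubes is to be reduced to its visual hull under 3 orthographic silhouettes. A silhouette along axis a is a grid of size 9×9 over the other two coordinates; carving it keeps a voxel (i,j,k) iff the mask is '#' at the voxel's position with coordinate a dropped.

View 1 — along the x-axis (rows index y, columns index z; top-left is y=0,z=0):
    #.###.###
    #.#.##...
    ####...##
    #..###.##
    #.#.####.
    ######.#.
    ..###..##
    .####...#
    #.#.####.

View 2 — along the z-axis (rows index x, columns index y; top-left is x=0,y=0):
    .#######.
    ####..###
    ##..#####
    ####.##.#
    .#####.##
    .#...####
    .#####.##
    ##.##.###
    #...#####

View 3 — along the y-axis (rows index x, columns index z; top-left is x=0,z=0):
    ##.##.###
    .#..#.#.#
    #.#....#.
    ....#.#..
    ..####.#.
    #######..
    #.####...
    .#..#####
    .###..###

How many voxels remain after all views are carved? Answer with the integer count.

initial block: 9^3 = 729
V1 x: intersect with YZ mask (52 set) -- 468 left
V2 z: intersect with XY mask (60 set) -- 341 left
V3 y: intersect with XZ mask (45 set) -- 191 left

191 voxels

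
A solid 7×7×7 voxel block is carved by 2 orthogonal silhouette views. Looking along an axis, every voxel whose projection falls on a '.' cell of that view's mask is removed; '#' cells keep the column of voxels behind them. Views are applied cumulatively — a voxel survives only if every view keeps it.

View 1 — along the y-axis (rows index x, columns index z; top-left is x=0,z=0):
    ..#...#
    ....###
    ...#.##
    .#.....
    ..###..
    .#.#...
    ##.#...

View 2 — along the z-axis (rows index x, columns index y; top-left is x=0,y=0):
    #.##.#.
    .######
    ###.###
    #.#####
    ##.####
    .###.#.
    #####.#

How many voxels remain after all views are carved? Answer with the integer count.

start: 7×7×7 = 343 voxels
carve view 1 (along y, XZ-mask fill 17/49): 119 voxels remain
carve view 2 (along z, XY-mask fill 38/49): 94 voxels remain

|visual hull| = 94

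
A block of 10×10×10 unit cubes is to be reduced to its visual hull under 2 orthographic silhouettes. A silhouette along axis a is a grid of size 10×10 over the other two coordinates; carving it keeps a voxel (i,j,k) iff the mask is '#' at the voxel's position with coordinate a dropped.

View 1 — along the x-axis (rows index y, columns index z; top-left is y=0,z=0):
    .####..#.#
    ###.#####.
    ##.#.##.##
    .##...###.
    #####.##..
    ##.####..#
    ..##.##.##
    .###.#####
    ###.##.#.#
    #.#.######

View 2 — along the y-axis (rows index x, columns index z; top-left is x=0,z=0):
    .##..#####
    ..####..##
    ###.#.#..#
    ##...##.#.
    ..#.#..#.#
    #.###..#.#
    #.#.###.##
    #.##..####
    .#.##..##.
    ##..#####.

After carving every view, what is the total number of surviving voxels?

start: 10×10×10 = 1000 voxels
carve view 1 (along x, YZ-mask fill 69/100): 690 voxels remain
carve view 2 (along y, XZ-mask fill 60/100): 414 voxels remain

414 voxels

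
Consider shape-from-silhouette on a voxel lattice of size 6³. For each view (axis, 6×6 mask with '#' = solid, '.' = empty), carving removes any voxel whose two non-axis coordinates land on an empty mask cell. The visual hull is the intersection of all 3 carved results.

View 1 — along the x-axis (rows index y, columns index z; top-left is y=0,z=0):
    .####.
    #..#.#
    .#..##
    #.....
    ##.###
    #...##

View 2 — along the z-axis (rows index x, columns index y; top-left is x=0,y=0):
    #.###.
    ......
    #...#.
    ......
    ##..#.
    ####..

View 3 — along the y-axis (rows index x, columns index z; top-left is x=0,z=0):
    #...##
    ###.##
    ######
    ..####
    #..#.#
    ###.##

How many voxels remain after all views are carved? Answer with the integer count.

before carving: 216 voxels (6×6×6)
  1. axis=0 (YZ plane), |mask|=19  ⇒  voxels=114
  2. axis=2 (XY plane), |mask|=13  ⇒  voxels=45
  3. axis=1 (XZ plane), |mask|=26  ⇒  voxels=32

32 voxels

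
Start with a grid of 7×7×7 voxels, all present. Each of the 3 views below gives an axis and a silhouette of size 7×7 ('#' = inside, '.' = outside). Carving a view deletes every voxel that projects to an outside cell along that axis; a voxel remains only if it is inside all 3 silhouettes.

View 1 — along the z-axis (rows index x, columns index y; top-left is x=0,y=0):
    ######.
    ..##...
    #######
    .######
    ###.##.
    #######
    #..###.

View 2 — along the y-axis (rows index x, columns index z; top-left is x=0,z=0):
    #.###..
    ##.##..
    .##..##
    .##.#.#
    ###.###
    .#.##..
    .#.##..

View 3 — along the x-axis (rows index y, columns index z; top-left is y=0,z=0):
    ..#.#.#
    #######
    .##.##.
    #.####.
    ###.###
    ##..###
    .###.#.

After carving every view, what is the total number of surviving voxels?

voxel count = 106

before carving: 343 voxels (7×7×7)
carve view 1 (along z, XY-mask fill 37/49): 259 voxels remain
carve view 2 (along y, XZ-mask fill 28/49): 147 voxels remain
carve view 3 (along x, YZ-mask fill 34/49): 106 voxels remain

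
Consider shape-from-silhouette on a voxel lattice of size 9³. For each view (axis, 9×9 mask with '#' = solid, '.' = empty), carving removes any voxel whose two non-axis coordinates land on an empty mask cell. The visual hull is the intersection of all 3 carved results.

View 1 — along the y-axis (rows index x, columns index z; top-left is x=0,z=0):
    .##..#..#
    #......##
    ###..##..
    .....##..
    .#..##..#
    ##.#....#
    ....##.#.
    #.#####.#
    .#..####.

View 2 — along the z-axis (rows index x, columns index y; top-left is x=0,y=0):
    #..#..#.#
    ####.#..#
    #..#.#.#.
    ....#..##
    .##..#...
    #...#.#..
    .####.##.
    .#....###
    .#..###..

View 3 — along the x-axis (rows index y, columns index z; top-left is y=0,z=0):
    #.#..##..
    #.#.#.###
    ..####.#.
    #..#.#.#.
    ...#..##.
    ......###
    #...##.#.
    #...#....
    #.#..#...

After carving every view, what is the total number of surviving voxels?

start: 9×9×9 = 729 voxels
carve view 1 (along y, XZ-mask fill 37/81): 333 voxels remain
carve view 2 (along z, XY-mask fill 37/81): 150 voxels remain
carve view 3 (along x, YZ-mask fill 34/81): 69 voxels remain

voxel count = 69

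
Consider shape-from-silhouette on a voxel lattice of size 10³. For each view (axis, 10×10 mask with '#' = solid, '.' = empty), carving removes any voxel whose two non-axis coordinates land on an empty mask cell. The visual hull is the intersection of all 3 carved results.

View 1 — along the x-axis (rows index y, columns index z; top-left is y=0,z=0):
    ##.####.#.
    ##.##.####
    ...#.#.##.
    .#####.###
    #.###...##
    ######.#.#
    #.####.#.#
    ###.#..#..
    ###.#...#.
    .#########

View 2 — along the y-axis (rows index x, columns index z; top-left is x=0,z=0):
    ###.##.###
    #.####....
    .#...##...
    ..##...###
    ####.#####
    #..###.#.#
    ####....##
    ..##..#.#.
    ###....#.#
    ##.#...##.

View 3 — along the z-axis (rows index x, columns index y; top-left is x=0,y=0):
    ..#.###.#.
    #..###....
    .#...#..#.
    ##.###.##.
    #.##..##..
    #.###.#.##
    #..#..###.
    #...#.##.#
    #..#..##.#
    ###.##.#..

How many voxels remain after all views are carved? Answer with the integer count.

full grid |V| = 1000
after view 1 [x-axis, 67 of 100 cells solid] → remaining = 670
after view 2 [y-axis, 56 of 100 cells solid] → remaining = 382
after view 3 [z-axis, 52 of 100 cells solid] → remaining = 200

|visual hull| = 200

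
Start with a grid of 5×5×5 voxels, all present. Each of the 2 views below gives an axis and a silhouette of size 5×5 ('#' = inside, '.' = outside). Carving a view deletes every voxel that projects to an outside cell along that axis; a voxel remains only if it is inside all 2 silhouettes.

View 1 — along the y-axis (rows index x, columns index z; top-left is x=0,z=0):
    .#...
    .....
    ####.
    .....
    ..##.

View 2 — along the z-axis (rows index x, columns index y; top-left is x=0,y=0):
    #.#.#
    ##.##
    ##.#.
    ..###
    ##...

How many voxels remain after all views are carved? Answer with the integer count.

voxel count = 19

initial block: 5^3 = 125
after view 1 [y-axis, 7 of 25 cells solid] → remaining = 35
after view 2 [z-axis, 15 of 25 cells solid] → remaining = 19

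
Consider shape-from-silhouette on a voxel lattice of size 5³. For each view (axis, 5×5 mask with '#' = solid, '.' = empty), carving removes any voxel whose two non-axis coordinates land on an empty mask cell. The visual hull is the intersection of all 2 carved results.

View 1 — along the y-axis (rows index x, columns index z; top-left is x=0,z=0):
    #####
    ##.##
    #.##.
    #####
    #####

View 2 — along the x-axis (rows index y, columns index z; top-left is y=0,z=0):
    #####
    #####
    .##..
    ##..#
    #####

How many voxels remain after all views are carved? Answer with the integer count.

before carving: 125 voxels (5×5×5)
V1 y: intersect with XZ mask (22 set) -- 110 left
V2 x: intersect with YZ mask (20 set) -- 87 left

87 voxels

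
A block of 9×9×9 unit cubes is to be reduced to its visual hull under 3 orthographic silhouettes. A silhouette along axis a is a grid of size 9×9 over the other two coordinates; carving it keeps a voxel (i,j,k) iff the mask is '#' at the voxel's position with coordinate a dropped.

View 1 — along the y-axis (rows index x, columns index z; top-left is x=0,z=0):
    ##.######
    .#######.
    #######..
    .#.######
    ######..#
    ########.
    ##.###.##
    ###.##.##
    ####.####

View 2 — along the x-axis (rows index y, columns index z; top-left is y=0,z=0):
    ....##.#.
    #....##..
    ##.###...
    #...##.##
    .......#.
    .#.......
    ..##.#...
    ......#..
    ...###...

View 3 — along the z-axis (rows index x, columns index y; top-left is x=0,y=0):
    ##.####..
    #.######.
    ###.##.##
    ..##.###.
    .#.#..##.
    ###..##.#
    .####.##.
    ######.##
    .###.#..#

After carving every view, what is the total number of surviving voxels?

voxel count = 132

full grid |V| = 729
after view 1 [y-axis, 66 of 81 cells solid] → remaining = 594
after view 2 [x-axis, 25 of 81 cells solid] → remaining = 194
after view 3 [z-axis, 54 of 81 cells solid] → remaining = 132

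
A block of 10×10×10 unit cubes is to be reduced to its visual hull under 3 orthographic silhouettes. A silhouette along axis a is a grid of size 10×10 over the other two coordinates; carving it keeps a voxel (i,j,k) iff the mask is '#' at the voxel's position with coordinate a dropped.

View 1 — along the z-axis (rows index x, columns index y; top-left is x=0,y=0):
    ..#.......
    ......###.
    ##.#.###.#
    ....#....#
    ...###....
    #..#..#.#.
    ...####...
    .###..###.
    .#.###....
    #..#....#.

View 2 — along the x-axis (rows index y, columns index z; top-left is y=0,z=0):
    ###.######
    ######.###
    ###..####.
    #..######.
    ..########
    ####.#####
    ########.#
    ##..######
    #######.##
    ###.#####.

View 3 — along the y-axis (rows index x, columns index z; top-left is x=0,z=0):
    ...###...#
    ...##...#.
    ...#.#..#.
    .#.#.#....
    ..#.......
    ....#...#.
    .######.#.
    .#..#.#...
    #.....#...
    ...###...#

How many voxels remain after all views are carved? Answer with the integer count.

|visual hull| = 92

start: 10×10×10 = 1000 voxels
step 1: project along z, AND mask (37/100) → |grid| = 370
step 2: project along x, AND mask (83/100) → |grid| = 306
step 3: project along y, AND mask (32/100) → |grid| = 92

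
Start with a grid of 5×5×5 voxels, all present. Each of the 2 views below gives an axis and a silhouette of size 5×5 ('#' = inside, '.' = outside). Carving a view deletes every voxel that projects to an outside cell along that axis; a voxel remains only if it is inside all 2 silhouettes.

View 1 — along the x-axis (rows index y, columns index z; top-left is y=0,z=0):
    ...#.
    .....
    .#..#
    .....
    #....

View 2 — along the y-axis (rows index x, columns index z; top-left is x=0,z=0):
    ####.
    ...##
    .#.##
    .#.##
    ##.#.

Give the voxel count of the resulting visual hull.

remaining voxels: 14

full grid |V| = 125
carve view 1 (along x, YZ-mask fill 4/25): 20 voxels remain
carve view 2 (along y, XZ-mask fill 15/25): 14 voxels remain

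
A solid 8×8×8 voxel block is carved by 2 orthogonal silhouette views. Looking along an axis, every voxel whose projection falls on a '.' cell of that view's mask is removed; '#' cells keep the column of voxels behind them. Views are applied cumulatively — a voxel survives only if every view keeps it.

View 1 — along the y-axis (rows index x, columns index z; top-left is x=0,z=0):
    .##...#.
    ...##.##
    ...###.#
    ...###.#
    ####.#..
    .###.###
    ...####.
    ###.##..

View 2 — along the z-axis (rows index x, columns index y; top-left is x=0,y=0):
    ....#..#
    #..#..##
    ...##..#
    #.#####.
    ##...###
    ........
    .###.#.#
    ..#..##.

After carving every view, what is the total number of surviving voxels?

remaining voxels: 118

before carving: 512 voxels (8×8×8)
  1. axis=1 (XZ plane), |mask|=35  ⇒  voxels=280
  2. axis=2 (XY plane), |mask|=28  ⇒  voxels=118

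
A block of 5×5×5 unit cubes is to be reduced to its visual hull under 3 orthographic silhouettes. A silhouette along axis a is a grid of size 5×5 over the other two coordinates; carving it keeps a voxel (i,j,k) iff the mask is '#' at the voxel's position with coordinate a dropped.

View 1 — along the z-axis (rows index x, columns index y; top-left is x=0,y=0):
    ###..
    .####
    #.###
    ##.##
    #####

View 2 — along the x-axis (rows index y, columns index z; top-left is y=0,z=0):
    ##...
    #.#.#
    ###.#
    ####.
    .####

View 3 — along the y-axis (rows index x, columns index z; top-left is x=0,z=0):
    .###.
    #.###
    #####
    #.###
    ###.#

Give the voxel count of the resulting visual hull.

full grid |V| = 125
[1] z-view keeps 20 columns → grid now 100
[2] x-view keeps 17 columns → grid now 68
[3] y-view keeps 20 columns → grid now 55

|visual hull| = 55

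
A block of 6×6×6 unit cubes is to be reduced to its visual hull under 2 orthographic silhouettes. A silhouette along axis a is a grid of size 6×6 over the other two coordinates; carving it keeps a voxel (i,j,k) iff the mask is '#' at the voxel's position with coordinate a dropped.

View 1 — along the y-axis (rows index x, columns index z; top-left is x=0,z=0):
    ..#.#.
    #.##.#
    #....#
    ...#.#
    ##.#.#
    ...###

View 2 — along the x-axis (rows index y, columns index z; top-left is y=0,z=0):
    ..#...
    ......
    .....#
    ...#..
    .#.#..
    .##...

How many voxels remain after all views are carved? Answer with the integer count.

voxel count = 19

before carving: 216 voxels (6×6×6)
after view 1 [y-axis, 17 of 36 cells solid] → remaining = 102
after view 2 [x-axis, 7 of 36 cells solid] → remaining = 19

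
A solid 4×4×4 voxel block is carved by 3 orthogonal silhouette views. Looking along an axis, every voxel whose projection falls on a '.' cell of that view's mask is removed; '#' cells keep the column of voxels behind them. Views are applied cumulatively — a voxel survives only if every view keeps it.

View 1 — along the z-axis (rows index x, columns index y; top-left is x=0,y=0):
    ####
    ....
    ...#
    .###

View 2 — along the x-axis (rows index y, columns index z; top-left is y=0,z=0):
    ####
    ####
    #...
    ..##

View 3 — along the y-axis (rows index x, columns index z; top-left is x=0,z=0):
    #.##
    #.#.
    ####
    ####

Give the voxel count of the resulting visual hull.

before carving: 64 voxels (4×4×4)
carve view 1 (along z, XY-mask fill 8/16): 32 voxels remain
carve view 2 (along x, YZ-mask fill 11/16): 20 voxels remain
carve view 3 (along y, XZ-mask fill 13/16): 18 voxels remain

remaining voxels: 18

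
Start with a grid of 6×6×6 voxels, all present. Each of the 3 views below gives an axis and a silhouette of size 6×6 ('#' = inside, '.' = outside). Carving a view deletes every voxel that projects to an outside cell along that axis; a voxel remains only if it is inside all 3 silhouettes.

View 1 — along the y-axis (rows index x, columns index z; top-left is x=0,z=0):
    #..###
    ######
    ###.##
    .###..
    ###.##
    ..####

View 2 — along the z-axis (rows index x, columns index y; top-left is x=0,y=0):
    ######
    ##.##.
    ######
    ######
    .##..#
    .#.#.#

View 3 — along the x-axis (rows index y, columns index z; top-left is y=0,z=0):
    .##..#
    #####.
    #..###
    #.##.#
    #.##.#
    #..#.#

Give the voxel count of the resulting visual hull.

|visual hull| = 79

full grid |V| = 216
step 1: project along y, AND mask (27/36) → |grid| = 162
step 2: project along z, AND mask (28/36) → |grid| = 123
step 3: project along x, AND mask (23/36) → |grid| = 79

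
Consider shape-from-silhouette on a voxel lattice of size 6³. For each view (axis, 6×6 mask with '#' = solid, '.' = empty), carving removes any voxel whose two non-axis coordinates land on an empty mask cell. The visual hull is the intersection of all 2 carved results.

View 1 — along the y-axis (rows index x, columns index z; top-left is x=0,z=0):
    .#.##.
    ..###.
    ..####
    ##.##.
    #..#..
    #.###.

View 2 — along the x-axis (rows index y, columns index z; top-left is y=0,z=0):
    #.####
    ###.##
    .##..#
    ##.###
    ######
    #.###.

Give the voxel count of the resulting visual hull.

before carving: 216 voxels (6×6×6)
after view 1 [y-axis, 20 of 36 cells solid] → remaining = 120
after view 2 [x-axis, 28 of 36 cells solid] → remaining = 92

|visual hull| = 92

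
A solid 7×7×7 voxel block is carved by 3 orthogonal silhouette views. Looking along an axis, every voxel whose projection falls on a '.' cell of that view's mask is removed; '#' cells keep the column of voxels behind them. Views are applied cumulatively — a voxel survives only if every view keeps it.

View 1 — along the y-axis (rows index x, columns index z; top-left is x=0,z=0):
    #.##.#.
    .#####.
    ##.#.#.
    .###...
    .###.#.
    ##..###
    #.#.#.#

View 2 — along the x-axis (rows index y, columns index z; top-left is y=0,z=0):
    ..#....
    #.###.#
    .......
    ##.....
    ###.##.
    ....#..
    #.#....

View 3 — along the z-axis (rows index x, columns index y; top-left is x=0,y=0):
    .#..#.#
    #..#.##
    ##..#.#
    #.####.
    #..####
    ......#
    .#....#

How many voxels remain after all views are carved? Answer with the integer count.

|visual hull| = 35

start: 7×7×7 = 343 voxels
carve view 1 (along y, XZ-mask fill 29/49): 203 voxels remain
carve view 2 (along x, YZ-mask fill 16/49): 67 voxels remain
carve view 3 (along z, XY-mask fill 24/49): 35 voxels remain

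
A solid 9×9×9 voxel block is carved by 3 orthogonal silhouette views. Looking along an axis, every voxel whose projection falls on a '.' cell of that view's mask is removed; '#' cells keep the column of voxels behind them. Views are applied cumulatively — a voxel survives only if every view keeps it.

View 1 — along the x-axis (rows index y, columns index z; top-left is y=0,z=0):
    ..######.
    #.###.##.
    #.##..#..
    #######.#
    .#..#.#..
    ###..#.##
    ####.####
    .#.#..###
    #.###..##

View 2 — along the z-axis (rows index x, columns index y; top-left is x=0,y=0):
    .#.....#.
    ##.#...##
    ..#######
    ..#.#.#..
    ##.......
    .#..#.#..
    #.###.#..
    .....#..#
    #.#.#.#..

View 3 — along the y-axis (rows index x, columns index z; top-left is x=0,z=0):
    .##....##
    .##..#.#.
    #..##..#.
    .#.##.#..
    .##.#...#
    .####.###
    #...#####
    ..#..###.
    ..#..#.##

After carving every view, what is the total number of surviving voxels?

before carving: 729 voxels (9×9×9)
carve view 1 (along x, YZ-mask fill 52/81): 468 voxels remain
carve view 2 (along z, XY-mask fill 33/81): 188 voxels remain
carve view 3 (along y, XZ-mask fill 41/81): 91 voxels remain

91 voxels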